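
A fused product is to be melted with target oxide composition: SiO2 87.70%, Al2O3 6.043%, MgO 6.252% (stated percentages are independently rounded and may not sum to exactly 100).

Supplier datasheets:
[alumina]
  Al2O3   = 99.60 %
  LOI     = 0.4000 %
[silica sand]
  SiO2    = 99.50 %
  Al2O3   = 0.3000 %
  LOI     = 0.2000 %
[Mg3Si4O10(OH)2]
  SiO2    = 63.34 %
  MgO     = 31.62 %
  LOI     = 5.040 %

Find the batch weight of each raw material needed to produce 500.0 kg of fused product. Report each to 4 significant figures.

Batch per 500.0 kg fused product:
  alumina: 29.20 kg
  silica sand: 377.8 kg
  Mg3Si4O10(OH)2: 98.86 kg
Total batch = 505.9 kg; LOI loss = 5.855 kg; yield = 98.84%

Working values are shown, with 4-significant-digit rounding, between the steps; all internal work runs at full float precision all the way through; each reported result includes exactly one rounding; derived quantities are computed at exact precision (net glass mass, the three compositions, totals, ignition loss, yield) starting from the weights per 500.0 kg of glass, as written in problem or answer.
Target oxide masses per 500.0 kg fused product:
  SiO2: 87.70% × 500.0 = 438.5 kg
  Al2O3: 6.043% × 500.0 = 30.22 kg
  MgO: 6.252% × 500.0 = 31.26 kg
Checking each oxide sum applying the batch weights above, per the basis as stated (oxide sums agree with the targets exact up to rounding of places):
  SiO2: 377.8·0.9950 + 98.86·0.6334 = 438.5 kg (target 438.5 kg)
  Al2O3: 29.20·0.9960 + 377.8·0.003000 = 30.22 kg (target 30.22 kg)
  MgO: 98.86·0.3162 = 31.26 kg (target 31.26 kg)
Glass mass check: batch total minus LOI = 500.0 kg (oxide target masses add up to 500.0 kg; stated basis 500.0 kg — deltas are rounding alone).
Batch total: Σ batch = 505.9 kg; loss to ignition Σ batch·LOI = 5.855 kg; yield = glass ÷ total batch = 98.84%.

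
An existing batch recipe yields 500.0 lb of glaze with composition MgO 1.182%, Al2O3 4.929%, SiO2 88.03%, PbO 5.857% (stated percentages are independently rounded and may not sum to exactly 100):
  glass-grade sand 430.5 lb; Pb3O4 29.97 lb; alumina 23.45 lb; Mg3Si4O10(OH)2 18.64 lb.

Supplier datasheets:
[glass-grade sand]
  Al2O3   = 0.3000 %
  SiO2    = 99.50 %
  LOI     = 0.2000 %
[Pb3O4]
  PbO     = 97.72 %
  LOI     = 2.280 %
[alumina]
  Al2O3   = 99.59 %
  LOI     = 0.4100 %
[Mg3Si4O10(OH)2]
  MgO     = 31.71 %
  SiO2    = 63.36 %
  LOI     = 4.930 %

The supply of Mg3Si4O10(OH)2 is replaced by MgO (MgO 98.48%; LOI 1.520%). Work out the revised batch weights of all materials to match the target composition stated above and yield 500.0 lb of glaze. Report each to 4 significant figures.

Revised batch per 500.0 lb glaze:
  glass-grade sand: 442.4 lb
  Pb3O4: 29.97 lb
  alumina: 23.41 lb
  MgO: 6.001 lb
Total batch = 501.8 lb; LOI loss = 1.755 lb

Each numeric step runs at exact precision through the solve; rounding to four significant figures extends to each in-between result as displayed. Every reported number carries a single rounding; the derived quantities (net glass mass, the yield, totals, four oxide percentages, ignition loss) are computed starting from the weights for 500.0 lb of glass in full precision exactly as shown in the problem or the answer.
Target oxide masses per 500.0 lb glaze:
  MgO: 1.182% × 500.0 = 5.910 lb
  Al2O3: 4.929% × 500.0 = 24.64 lb
  SiO2: 88.03% × 500.0 = 440.2 lb
  PbO: 5.857% × 500.0 = 29.28 lb
Per-oxide balance check from the weights as reported, for the quoted basis mass (sums match the target masses up to rounding of the answer):
  MgO: 6.001·0.9848 = 5.910 lb (target 5.910 lb)
  Al2O3: 442.4·0.003000 + 23.41·0.9959 = 24.64 lb (target 24.64 lb)
  SiO2: 442.4·0.9950 = 440.2 lb (target 440.2 lb)
  PbO: 29.97·0.9772 = 29.29 lb (target 29.28 lb)
Glass-mass sanity pass: net batch after ignition = 500.0 lb (summing oxide targets gives 500.0 lb; with the basis standing at 500.0 lb — differing by rounding only).
Summing the batch: Σ batch = 501.8 lb; Σ batch·LOI gives LOI loss = 1.755 lb; yield, glass over the total, = 99.65%.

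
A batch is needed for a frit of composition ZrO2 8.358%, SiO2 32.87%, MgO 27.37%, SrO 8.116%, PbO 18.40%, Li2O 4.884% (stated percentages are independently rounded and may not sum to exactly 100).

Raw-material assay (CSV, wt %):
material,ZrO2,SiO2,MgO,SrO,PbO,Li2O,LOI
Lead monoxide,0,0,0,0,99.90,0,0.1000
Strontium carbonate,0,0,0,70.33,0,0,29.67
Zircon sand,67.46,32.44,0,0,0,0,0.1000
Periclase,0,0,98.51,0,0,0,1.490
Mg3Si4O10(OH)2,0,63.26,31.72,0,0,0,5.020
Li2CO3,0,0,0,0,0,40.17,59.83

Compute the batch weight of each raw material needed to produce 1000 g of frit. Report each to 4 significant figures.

The intermediate values are shown (rounded to 4 significant figures) within the worked lines. Every computation maintains full float precision at all times; exactly one rounding goes into every reported value; derived quantities, including the yield, LOI, glass mass, the six compositions, totals, are recomputed from the weighed amounts for 1000 g of glass in full precision, as written in the question or the answer.
Target oxide masses per 1000 g frit:
  ZrO2: 8.358% × 1000 = 83.58 g
  SiO2: 32.87% × 1000 = 328.7 g
  MgO: 27.37% × 1000 = 273.7 g
  SrO: 8.116% × 1000 = 81.16 g
  PbO: 18.40% × 1000 = 184.0 g
  Li2O: 4.884% × 1000 = 48.84 g
Verifying the oxide balance on the weights just shown, under the basis named above (delivered sums recover each target up to rounding of the answer):
  ZrO2: 123.9·0.6746 = 83.58 g (target 83.58 g)
  SiO2: 123.9·0.3244 + 456.1·0.6326 = 328.7 g (target 328.7 g)
  MgO: 131.0·0.9851 + 456.1·0.3172 = 273.7 g (target 273.7 g)
  SrO: 115.4·0.7033 = 81.16 g (target 81.16 g)
  PbO: 184.2·0.9990 = 184.0 g (target 184.0 g)
  Li2O: 121.6·0.4017 = 48.85 g (target 48.84 g)
Mass balance on the glass: whole batch net of LOI = 1000 g (targets for the oxides total 1000 g; versus the stated basis of 1000 g — rounding explains the deltas).
Batch total: Σ batch = 1132 g; loss to ignition Σ batch·LOI = 132.1 g; yield = glass ÷ total batch = 88.33%.

Batch per 1000 g frit:
  Lead monoxide: 184.2 g
  Strontium carbonate: 115.4 g
  Zircon sand: 123.9 g
  Periclase: 131.0 g
  Mg3Si4O10(OH)2: 456.1 g
  Li2CO3: 121.6 g
Total batch = 1132 g; LOI loss = 132.1 g; yield = 88.33%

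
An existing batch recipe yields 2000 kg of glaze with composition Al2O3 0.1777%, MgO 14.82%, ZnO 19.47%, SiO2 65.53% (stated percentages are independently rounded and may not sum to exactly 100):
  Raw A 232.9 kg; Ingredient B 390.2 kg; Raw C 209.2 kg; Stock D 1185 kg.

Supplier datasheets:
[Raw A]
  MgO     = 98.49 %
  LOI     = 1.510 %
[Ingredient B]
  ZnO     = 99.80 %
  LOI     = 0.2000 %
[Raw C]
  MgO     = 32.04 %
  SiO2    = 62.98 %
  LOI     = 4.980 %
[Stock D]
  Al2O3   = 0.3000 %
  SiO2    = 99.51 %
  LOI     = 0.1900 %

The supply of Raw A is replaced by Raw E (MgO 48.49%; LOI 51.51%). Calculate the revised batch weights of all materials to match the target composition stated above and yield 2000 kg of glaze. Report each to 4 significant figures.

Revised batch per 2000 kg glaze:
  Raw E: 473.0 kg
  Ingredient B: 390.2 kg
  Raw C: 209.2 kg
  Stock D: 1185 kg
Total batch = 2257 kg; LOI loss = 257.1 kg

Values along the way appear rounded to 4 significant figures in the printout — all arithmetic holds full float precision in every operation; a single rounding completes each reported result — the derived quantities are computed in full precision (LOI, glass mass, totals, the four compositions, the yield) using the weight values at 2000 kg of glass, as written in the problem or the answer.
Target oxide masses per 2000 kg glaze:
  Al2O3: 0.1777% × 2000 = 3.554 kg
  MgO: 14.82% × 2000 = 296.4 kg
  ZnO: 19.47% × 2000 = 389.4 kg
  SiO2: 65.53% × 2000 = 1311 kg
Per-oxide balance check given the weights on record, on the stated basis (summed amounts equal target values given rounding of the digits):
  Al2O3: 1185·0.003000 = 3.555 kg (target 3.554 kg)
  MgO: 473.0·0.4849 + 209.2·0.3204 = 296.4 kg (target 296.4 kg)
  ZnO: 390.2·0.9980 = 389.4 kg (target 389.4 kg)
  SiO2: 209.2·0.6298 + 1185·0.9951 = 1311 kg (target 1311 kg)
Consistency of the glass mass: net batch after ignition = 2000 kg (per-oxide target masses sum to 2000 kg; stated basis 2000 kg — a pure rounding effect).
Adding the batch up: Σ batch = 2257 kg; ignition loss, Σ(batch × LOI) = 257.1 kg; the yield ratio, glass ÷ batch: 88.61%.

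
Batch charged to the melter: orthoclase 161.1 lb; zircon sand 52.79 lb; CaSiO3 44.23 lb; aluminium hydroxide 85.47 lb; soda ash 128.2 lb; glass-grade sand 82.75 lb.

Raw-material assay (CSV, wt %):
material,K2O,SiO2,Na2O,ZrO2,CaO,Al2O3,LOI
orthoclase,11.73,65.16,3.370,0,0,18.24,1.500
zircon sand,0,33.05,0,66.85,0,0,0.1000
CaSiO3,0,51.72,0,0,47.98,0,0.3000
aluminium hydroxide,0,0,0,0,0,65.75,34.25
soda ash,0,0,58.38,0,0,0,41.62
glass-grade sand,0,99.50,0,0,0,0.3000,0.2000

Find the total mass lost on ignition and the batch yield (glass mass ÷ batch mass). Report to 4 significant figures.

The whole derivation holds full float precision at every stage. Mid-chain values are printed with 4-significant-figure rounding within the worked lines. Every reported result is rounded only once; derived quantities are recomputed from the batch weights at 469.1 lb of glass at exact precision (glass mass, LOI, the totals, the six compositions, the yield), as written in either problem or answer.
Each material's LOI contribution:
  orthoclase: 161.1 × 0.01500 = 2.416 lb
  zircon sand: 52.79 × 0.001000 = 0.05279 lb
  CaSiO3: 44.23 × 0.003000 = 0.1327 lb
  aluminium hydroxide: 85.47 × 0.3425 = 29.27 lb
  soda ash: 128.2 × 0.4162 = 53.36 lb
  glass-grade sand: 82.75 × 0.002000 = 0.1655 lb
Total LOI = 85.40 lb
Glass = batch − LOI = 554.5 − 85.40 = 469.1 lb

LOI loss = 85.40 lb; glass = 469.1 lb; yield = 84.60%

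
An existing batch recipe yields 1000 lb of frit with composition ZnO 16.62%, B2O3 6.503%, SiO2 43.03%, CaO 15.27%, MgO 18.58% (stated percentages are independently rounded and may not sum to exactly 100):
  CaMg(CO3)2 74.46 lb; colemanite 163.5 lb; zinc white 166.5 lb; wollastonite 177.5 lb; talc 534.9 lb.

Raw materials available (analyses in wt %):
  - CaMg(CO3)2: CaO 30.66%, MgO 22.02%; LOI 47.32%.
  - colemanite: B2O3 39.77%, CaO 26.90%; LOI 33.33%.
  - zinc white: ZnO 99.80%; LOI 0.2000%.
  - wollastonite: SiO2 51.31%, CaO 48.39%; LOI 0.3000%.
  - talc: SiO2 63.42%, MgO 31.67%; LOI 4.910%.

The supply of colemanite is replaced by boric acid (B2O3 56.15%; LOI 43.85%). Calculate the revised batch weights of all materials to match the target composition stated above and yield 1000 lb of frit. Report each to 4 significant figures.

Revised batch per 1000 lb frit:
  CaMg(CO3)2: 135.3 lb
  boric acid: 115.8 lb
  zinc white: 166.5 lb
  wollastonite: 229.8 lb
  talc: 492.6 lb
Total batch = 1140 lb; LOI loss = 140.0 lb

Mid-chain values are shown (rounded to four significant digits) when written out — each numeric step carries exact precision end to end; a single rounding yields each reported value — the derived quantities, which include LOI, five oxide percentages, the totals, the yield, glass mass, are computed at exact precision, precisely as stated by the problem or answer text, starting from the weights per 1000 lb of glass.
Target masses of each oxide per 1000 lb frit:
  ZnO: 16.62% × 1000 = 166.2 lb
  B2O3: 6.503% × 1000 = 65.03 lb
  SiO2: 43.03% × 1000 = 430.3 lb
  CaO: 15.27% × 1000 = 152.7 lb
  MgO: 18.58% × 1000 = 185.8 lb
Verifying the oxide balance applying the batch weights above, on the stated basis (sums match the target masses inside rounding margins):
  ZnO: 166.5·0.9980 = 166.2 lb (target 166.2 lb)
  B2O3: 115.8·0.5615 = 65.02 lb (target 65.03 lb)
  SiO2: 229.8·0.5131 + 492.6·0.6342 = 430.3 lb (target 430.3 lb)
  CaO: 135.3·0.3066 + 229.8·0.4839 = 152.7 lb (target 152.7 lb)
  MgO: 135.3·0.2202 + 492.6·0.3167 = 185.8 lb (target 185.8 lb)
Consistency of the glass mass: Σ batch − LOI loss = 1000 lb (per-oxide target masses sum to 1000 lb; versus the stated basis of 1000 lb — a pure rounding effect).
Summing the batch: Σ batch = 1140 lb; loss to ignition Σ batch·LOI = 140.0 lb; glass ÷ batch gives a yield of 87.72%.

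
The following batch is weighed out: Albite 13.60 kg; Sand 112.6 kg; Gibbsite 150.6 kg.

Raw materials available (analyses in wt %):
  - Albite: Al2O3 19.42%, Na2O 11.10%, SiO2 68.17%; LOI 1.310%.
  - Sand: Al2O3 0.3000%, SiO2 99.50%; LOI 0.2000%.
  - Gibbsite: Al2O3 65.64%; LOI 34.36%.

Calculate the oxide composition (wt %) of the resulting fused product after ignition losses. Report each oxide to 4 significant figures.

All internal work maintains exact precision at every stage. In-progress results are printed with 4-significant-figure rounding in the working — each reported figure is rounded only once — derived quantities are recomputed from the batch weights per 224.7 kg of glass at exact precision (the totals, net glass mass, the yield, ignition loss, three oxide percentages) exactly as shown in the problem or answer text.
What the batch supplies per oxide:
  Al2O3: 13.60·0.1942 + 112.6·0.003000 + 150.6·0.6564 = 101.8 kg
  Na2O: 13.60·0.1110 = 1.510 kg
  SiO2: 13.60·0.6817 + 112.6·0.9950 = 121.3 kg
LOI: 13.60·0.01310 + 112.6·0.002000 + 150.6·0.3436 = 52.15 kg
Glass mass = batch − LOI = 276.8 − 52.15 = 224.7 kg (matching Σ of the oxides)
each wt % is 100 × oxide ÷ glass

Glass mass = 224.7 kg (batch 276.8 − LOI 52.15).
Composition: Al2O3 45.33%, Na2O 0.6720%, SiO2 54.00%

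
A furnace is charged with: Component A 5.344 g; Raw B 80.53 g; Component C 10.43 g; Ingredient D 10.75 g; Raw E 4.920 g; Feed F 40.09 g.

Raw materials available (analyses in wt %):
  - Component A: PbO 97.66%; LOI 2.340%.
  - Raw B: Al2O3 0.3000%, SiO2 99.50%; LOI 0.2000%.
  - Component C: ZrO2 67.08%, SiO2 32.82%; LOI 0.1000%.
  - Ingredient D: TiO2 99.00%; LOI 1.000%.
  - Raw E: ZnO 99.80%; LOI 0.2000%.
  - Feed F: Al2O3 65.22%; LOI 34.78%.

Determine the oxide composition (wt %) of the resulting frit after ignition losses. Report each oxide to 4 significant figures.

Glass mass = 137.7 g (batch 152.1 − LOI 14.36).
Composition: Al2O3 19.16%, PbO 3.790%, ZrO2 5.081%, SiO2 60.67%, TiO2 7.728%, ZnO 3.566%

All arithmetic maintains full precision at each step; intermediates are displayed rounded to 4 significant figures at each printed step; exactly one rounding goes into each reported value. The derived quantities, including LOI, net glass mass, six oxide percentages, totals, yield, are recomputed starting from the weights per 137.7 g of glass at full precision as given in question or answer.
What the batch supplies per oxide:
  Al2O3: 80.53·0.003000 + 40.09·0.6522 = 26.39 g
  PbO: 5.344·0.9766 = 5.219 g
  ZrO2: 10.43·0.6708 = 6.996 g
  SiO2: 80.53·0.9950 + 10.43·0.3282 = 83.55 g
  TiO2: 10.75·0.9900 = 10.64 g
  ZnO: 4.920·0.9980 = 4.910 g
LOI: 5.344·0.02340 + 80.53·0.002000 + 10.43·0.001000 + 10.75·0.01000 + 4.920·0.002000 + 40.09·0.3478 = 14.36 g
batch − LOI leaves glass = 152.1 − 14.36 = 137.7 g (equal to the oxide-mass sum)
percent share: oxide ÷ glass, ×100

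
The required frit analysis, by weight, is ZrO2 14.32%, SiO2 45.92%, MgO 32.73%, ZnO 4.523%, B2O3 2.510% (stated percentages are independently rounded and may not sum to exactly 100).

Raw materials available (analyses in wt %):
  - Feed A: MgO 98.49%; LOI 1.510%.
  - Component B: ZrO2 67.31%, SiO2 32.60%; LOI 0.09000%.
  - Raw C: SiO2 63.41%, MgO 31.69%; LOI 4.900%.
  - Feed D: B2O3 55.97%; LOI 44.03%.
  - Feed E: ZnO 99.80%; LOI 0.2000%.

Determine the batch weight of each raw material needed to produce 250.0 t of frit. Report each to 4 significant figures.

Batch per 250.0 t frit:
  Feed A: 33.63 t
  Component B: 53.19 t
  Raw C: 153.7 t
  Feed D: 11.21 t
  Feed E: 11.33 t
Total batch = 263.1 t; LOI loss = 13.05 t; yield = 95.04%

Intermediates are printed (rounded to 4 significant figures) in the working; all arithmetic keeps full precision in every operation. Exactly one rounding goes into every reported number; derived quantities are re-derived using the weight values per 250.0 t of glass in full float precision (yield, LOI, the totals, net glass mass, five oxide percentages), precisely as stated by the question or the answer.
Oxide-by-oxide targets in 250.0 t frit:
  ZrO2: 14.32% × 250.0 = 35.80 t
  SiO2: 45.92% × 250.0 = 114.8 t
  MgO: 32.73% × 250.0 = 81.82 t
  ZnO: 4.523% × 250.0 = 11.31 t
  B2O3: 2.510% × 250.0 = 6.275 t
Balance tally, oxide-wise, using the reported weights, against the basis in use (sums match the target masses once rounding is allowed for):
  ZrO2: 53.19·0.6731 = 35.80 t (target 35.80 t)
  SiO2: 53.19·0.3260 + 153.7·0.6341 = 114.8 t (target 114.8 t)
  MgO: 33.63·0.9849 + 153.7·0.3169 = 81.83 t (target 81.82 t)
  ZnO: 11.33·0.9980 = 11.31 t (target 11.31 t)
  B2O3: 11.21·0.5597 = 6.274 t (target 6.275 t)
Mass balance on the glass: total batch − LOI = 250.0 t (per-oxide target masses sum to 250.0 t; stated basis 250.0 t — differing by rounding only).
Total batch = Σ batch = 263.1 t; Σ batch·LOI gives LOI loss = 13.05 t; the yield ratio, glass ÷ batch: 95.04%.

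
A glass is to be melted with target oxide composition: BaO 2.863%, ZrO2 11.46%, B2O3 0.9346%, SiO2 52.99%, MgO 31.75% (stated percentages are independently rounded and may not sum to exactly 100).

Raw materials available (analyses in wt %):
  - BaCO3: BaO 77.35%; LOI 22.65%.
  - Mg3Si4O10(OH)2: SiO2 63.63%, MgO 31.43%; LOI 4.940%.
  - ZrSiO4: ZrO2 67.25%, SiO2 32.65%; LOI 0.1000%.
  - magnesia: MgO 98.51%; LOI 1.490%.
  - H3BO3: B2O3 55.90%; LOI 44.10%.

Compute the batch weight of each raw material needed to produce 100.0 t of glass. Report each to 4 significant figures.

Mid-chain values are displayed, rounded to 4 significant digits, across the worked steps. The whole derivation keeps full precision in every operation. A single rounding produces every reported number — the derived quantities, which include glass mass, LOI, totals, the five compositions, the yield, are re-derived at full float precision, as given in the question or the answer, from the batch weights per 100.0 t of glass.
Oxide mass targets, per 100.0 t glass:
  BaO: 2.863% × 100.0 = 2.863 t
  ZrO2: 11.46% × 100.0 = 11.46 t
  B2O3: 0.9346% × 100.0 = 0.9346 t
  SiO2: 52.99% × 100.0 = 52.99 t
  MgO: 31.75% × 100.0 = 31.75 t
Checking each oxide sum with the batch weights as given, per the basis as stated (each sum matches its target mass inside rounding margins):
  BaO: 3.701·0.7735 = 2.863 t (target 2.863 t)
  ZrO2: 17.04·0.6725 = 11.46 t (target 11.46 t)
  B2O3: 1.672·0.5590 = 0.9346 t (target 0.9346 t)
  SiO2: 74.53·0.6363 + 17.04·0.3265 = 52.99 t (target 52.99 t)
  MgO: 74.53·0.3143 + 8.450·0.9851 = 31.75 t (target 31.75 t)
Glass-mass sanity pass: the batch minus its LOI: 99.99 t (the Σ of target masses is 100.0 t; basis as stated: 100.0 t — gaps are rounding artifacts).
Batch total: Σ batch = 105.4 t; ignition loss, Σ(batch × LOI) = 5.400 t; yield, glass over the total, = 94.88%.

Batch per 100.0 t glass:
  BaCO3: 3.701 t
  Mg3Si4O10(OH)2: 74.53 t
  ZrSiO4: 17.04 t
  magnesia: 8.450 t
  H3BO3: 1.672 t
Total batch = 105.4 t; LOI loss = 5.400 t; yield = 94.88%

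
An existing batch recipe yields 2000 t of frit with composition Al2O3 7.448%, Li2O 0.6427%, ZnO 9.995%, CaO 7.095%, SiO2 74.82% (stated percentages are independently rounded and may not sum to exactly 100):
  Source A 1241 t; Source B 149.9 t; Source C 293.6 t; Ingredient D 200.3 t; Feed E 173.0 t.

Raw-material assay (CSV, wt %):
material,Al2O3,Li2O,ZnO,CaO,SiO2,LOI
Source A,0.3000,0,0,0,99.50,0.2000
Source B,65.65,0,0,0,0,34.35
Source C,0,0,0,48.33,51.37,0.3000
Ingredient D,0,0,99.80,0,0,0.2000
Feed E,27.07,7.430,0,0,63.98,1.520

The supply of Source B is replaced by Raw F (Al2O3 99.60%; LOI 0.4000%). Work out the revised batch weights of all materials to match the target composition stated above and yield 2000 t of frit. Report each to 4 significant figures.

The working math runs at full precision throughout — rounding to 4 significant digits applies to each in-between result as displayed. Every reported value undergoes a single rounding. Derived quantities (net glass mass, the totals, the five compositions, the yield, LOI) are carried at exact precision using the weight values for 2000 t of glass, as written in the problem or the answer.
The oxide mass targets at 2000 t frit:
  Al2O3: 7.448% × 2000 = 149.0 t
  Li2O: 0.6427% × 2000 = 12.85 t
  ZnO: 9.995% × 2000 = 199.9 t
  CaO: 7.095% × 2000 = 141.9 t
  SiO2: 74.82% × 2000 = 1496 t
A balance pass over the oxides, applying the batch weights above, per the basis as stated (every target is met by its sum up to rounding of the answer):
  Al2O3: 1241·0.003000 + 98.80·0.9960 + 173.0·0.2707 = 149.0 t (target 149.0 t)
  Li2O: 173.0·0.07430 = 12.85 t (target 12.85 t)
  ZnO: 200.3·0.9980 = 199.9 t (target 199.9 t)
  CaO: 293.6·0.4833 = 141.9 t (target 141.9 t)
  SiO2: 1241·0.9950 + 293.6·0.5137 + 173.0·0.6398 = 1496 t (target 1496 t)
Mass balance on the glass: Σ batch − LOI loss = 2000 t (per-oxide target masses sum to 2000 t; the stated basis being 2000 t — rounding explains the deltas).
Whole-batch sum: Σ batch = 2007 t; the LOI term Σ batch·LOI equals 6.788 t; yield, glass over the total, = 99.66%.

Revised batch per 2000 t frit:
  Source A: 1241 t
  Raw F: 98.80 t
  Source C: 293.6 t
  Ingredient D: 200.3 t
  Feed E: 173.0 t
Total batch = 2007 t; LOI loss = 6.788 t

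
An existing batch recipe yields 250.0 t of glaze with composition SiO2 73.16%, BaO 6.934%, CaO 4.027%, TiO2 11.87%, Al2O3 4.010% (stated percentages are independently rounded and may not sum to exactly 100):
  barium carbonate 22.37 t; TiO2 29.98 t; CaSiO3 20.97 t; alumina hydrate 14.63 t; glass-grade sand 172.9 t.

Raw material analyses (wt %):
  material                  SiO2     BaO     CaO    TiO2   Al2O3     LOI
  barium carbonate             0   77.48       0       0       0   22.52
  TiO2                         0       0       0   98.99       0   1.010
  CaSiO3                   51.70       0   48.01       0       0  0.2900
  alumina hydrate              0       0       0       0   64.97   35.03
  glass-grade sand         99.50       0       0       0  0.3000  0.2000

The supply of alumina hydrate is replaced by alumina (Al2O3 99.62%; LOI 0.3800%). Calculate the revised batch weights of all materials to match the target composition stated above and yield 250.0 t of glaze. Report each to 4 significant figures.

The intermediate values are shown, rounded to four significant figures, within the worked lines; all internal work holds full float precision in every operation; each reported figure is rounded a single time; derived quantities (net glass mass, the yield, the five compositions, ignition loss, totals) are carried in exact precision from the weighed amounts per 250.0 t of glass exactly as printed in question or answer.
Oxide mass targets, per 250.0 t glaze:
  SiO2: 73.16% × 250.0 = 182.9 t
  BaO: 6.934% × 250.0 = 17.34 t
  CaO: 4.027% × 250.0 = 10.07 t
  TiO2: 11.87% × 250.0 = 29.68 t
  Al2O3: 4.010% × 250.0 = 10.02 t
Balance tally, oxide-wise, per the reported batch figures, on the stated basis (sums match the target masses exact up to rounding of places):
  SiO2: 20.97·0.5170 + 172.9·0.9950 = 182.9 t (target 182.9 t)
  BaO: 22.37·0.7748 = 17.33 t (target 17.34 t)
  CaO: 20.97·0.4801 = 10.07 t (target 10.07 t)
  TiO2: 29.98·0.9899 = 29.68 t (target 29.68 t)
  Al2O3: 9.542·0.9962 + 172.9·0.003000 = 10.02 t (target 10.02 t)
Consistency of the glass mass: net batch after ignition = 250.0 t (per-oxide target masses sum to 250.0 t; versus the stated basis of 250.0 t — gaps are rounding artifacts).
Batch grand total — Σ batch = 255.8 t; loss to ignition Σ batch·LOI = 5.783 t; as yield: glass ÷ batch → 97.74%.

Revised batch per 250.0 t glaze:
  barium carbonate: 22.37 t
  TiO2: 29.98 t
  CaSiO3: 20.97 t
  alumina: 9.542 t
  glass-grade sand: 172.9 t
Total batch = 255.8 t; LOI loss = 5.783 t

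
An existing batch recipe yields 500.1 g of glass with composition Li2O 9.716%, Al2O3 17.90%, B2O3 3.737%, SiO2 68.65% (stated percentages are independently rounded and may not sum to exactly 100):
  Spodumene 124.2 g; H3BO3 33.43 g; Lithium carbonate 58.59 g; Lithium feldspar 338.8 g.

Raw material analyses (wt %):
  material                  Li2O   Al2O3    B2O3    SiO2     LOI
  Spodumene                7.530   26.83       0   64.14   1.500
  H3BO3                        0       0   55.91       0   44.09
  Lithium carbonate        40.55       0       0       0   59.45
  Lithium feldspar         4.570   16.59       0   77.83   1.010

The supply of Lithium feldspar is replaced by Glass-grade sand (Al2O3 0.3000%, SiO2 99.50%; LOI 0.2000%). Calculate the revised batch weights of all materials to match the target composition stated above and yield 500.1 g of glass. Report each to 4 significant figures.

Mid-chain values appear, with 4-significant-digit rounding, in the working; all internal work maintains full precision at every stage; each reported number includes exactly one rounding. The derived quantities, which include LOI, the yield, totals, glass mass, four oxide percentages, are carried in full float precision, as written in the question or the answer, using the weight values for 500.1 g of glass.
Target oxide masses per 500.1 g glass:
  Li2O: 9.716% × 500.1 = 48.59 g
  Al2O3: 17.90% × 500.1 = 89.52 g
  B2O3: 3.737% × 500.1 = 18.69 g
  SiO2: 68.65% × 500.1 = 343.3 g
Checking each oxide sum on the weights just shown, versus the basis set out (each sum matches its target mass exact up to rounding of places):
  Li2O: 332.2·0.07530 + 58.14·0.4055 = 48.59 g (target 48.59 g)
  Al2O3: 332.2·0.2683 + 130.9·0.003000 = 89.52 g (target 89.52 g)
  B2O3: 33.43·0.5591 = 18.69 g (target 18.69 g)
  SiO2: 332.2·0.6414 + 130.9·0.9950 = 343.3 g (target 343.3 g)
Glass-mass sanity pass: net batch after ignition = 500.1 g (the targets, summed, come to 500.1 g; the stated basis being 500.1 g — deltas are rounding alone).
Batch grand total — Σ batch = 554.7 g; the LOI term Σ batch·LOI equals 54.55 g; as yield: glass ÷ batch → 90.17%.

Revised batch per 500.1 g glass:
  Spodumene: 332.2 g
  H3BO3: 33.43 g
  Lithium carbonate: 58.14 g
  Glass-grade sand: 130.9 g
Total batch = 554.7 g; LOI loss = 54.55 g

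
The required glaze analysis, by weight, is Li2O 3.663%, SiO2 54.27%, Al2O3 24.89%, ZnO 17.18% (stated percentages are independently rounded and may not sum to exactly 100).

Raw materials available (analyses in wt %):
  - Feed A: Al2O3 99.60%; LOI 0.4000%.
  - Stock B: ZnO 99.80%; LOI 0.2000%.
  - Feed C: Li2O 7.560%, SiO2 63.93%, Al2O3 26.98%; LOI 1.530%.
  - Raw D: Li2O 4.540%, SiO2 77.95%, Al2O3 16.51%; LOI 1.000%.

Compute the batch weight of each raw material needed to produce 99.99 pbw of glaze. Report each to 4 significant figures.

The working math carries full precision in every operation — values along the way appear rounded off to 4 significant figures as written. Every reported number is rounded once only. All derived quantities are computed from the batch weights for 99.99 pbw of glass at full float precision (ignition loss, the yield, totals, the four compositions, net glass mass) as written in the problem or the answer.
Target oxide masses per 99.99 pbw glaze:
  Li2O: 3.663% × 99.99 = 3.663 pbw
  SiO2: 54.27% × 99.99 = 54.26 pbw
  Al2O3: 24.89% × 99.99 = 24.89 pbw
  ZnO: 17.18% × 99.99 = 17.18 pbw
Balance tally, oxide-wise, from the weights as reported, under the basis named above (delivered sums recover each target within answer rounding):
  Li2O: 13.09·0.07560 + 58.88·0.04540 = 3.663 pbw (target 3.663 pbw)
  SiO2: 13.09·0.6393 + 58.88·0.7795 = 54.27 pbw (target 54.26 pbw)
  Al2O3: 11.68·0.9960 + 13.09·0.2698 + 58.88·0.1651 = 24.89 pbw (target 24.89 pbw)
  ZnO: 17.21·0.9980 = 17.18 pbw (target 17.18 pbw)
Glass-mass closure: the batch minus its LOI: 99.99 pbw (oxide target masses add up to 99.99 pbw; against the stated basis, 99.99 pbw — gaps are rounding artifacts).
Batch grand total — Σ batch = 100.9 pbw; LOI removed, Σ of batch·LOI: 0.8702 pbw; yield, glass over the total, = 99.14%.

Batch per 99.99 pbw glaze:
  Feed A: 11.68 pbw
  Stock B: 17.21 pbw
  Feed C: 13.09 pbw
  Raw D: 58.88 pbw
Total batch = 100.9 pbw; LOI loss = 0.8702 pbw; yield = 99.14%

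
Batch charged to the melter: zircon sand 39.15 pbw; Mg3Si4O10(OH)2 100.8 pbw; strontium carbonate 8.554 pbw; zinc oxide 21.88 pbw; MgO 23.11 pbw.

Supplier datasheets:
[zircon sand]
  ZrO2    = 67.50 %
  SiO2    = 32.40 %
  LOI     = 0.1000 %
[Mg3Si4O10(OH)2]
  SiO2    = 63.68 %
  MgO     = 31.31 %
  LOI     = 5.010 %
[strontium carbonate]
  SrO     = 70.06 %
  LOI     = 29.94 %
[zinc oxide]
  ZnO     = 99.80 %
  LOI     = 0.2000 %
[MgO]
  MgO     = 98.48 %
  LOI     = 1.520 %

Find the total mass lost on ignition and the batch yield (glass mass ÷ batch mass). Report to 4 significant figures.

LOI loss = 8.045 pbw; glass = 185.4 pbw; yield = 95.84%

Values along the way appear rounded to four significant digits across the worked steps; all arithmetic holds exact precision in all steps — each reported result takes just one rounding. The derived quantities (the five compositions, yield, ignition loss, totals, net glass mass) are carried from the weighed amounts on 185.4 pbw of glass at full precision as quoted within problem or answer.
Material-by-material LOI:
  zircon sand: 39.15 × 0.001000 = 0.03915 pbw
  Mg3Si4O10(OH)2: 100.8 × 0.05010 = 5.050 pbw
  strontium carbonate: 8.554 × 0.2994 = 2.561 pbw
  zinc oxide: 21.88 × 0.002000 = 0.04376 pbw
  MgO: 23.11 × 0.01520 = 0.3513 pbw
Total LOI = 8.045 pbw
Glass = batch − LOI = 193.5 − 8.045 = 185.4 pbw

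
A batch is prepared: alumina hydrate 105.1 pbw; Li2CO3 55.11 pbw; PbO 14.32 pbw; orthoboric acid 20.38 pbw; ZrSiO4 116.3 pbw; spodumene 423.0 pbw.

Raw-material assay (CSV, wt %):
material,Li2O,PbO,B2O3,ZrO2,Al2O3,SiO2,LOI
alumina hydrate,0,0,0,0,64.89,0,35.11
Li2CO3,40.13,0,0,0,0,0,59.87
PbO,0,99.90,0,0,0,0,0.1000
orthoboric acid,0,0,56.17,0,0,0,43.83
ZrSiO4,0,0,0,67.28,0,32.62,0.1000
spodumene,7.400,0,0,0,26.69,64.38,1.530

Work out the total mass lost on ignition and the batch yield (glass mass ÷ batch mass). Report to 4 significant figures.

LOI loss = 85.43 pbw; glass = 648.8 pbw; yield = 88.36%

The working math runs at full precision from start to finish; values along the way are printed rounded to four significant figures in the printout. Each reported result receives exactly one rounding — all derived quantities (net glass mass, totals, the yield, six oxide percentages, ignition loss) are re-derived in full precision from the weighed amounts per 648.8 pbw of glass exactly as printed in problem or answer.
Loss on ignition, line by line:
  alumina hydrate: 105.1 × 0.3511 = 36.90 pbw
  Li2CO3: 55.11 × 0.5987 = 32.99 pbw
  PbO: 14.32 × 0.001000 = 0.01432 pbw
  orthoboric acid: 20.38 × 0.4383 = 8.933 pbw
  ZrSiO4: 116.3 × 0.001000 = 0.1163 pbw
  spodumene: 423.0 × 0.01530 = 6.472 pbw
Total LOI = 85.43 pbw
Glass = batch − LOI = 734.2 − 85.43 = 648.8 pbw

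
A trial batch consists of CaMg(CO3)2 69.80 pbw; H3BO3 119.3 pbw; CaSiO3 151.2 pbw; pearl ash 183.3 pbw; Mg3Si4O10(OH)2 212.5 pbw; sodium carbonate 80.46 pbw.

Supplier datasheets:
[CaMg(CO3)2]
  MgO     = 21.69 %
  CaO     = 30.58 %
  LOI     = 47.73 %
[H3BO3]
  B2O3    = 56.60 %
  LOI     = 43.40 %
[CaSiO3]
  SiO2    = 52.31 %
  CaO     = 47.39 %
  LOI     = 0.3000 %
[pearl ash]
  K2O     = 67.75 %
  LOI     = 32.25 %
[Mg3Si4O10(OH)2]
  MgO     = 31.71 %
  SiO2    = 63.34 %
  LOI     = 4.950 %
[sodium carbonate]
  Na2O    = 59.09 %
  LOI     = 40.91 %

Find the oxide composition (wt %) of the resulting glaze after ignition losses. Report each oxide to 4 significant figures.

Glass mass = 628.5 pbw (batch 816.6 − LOI 188.1).
Composition: MgO 13.13%, SiO2 34.00%, K2O 19.76%, Na2O 7.565%, B2O3 10.74%, CaO 14.80%

Each numeric step runs at full precision in every operation — mid-chain values are displayed, with 4-significant-digit rounding, as written; a single rounding produces every reported figure; derived quantities are carried in full float precision (the yield, the six compositions, glass mass, the totals, LOI) from the batch weights for 628.5 pbw of glass as set out in problem or answer.
Delivered oxide masses:
  MgO: 69.80·0.2169 + 212.5·0.3171 = 82.52 pbw
  SiO2: 151.2·0.5231 + 212.5·0.6334 = 213.7 pbw
  K2O: 183.3·0.6775 = 124.2 pbw
  Na2O: 80.46·0.5909 = 47.54 pbw
  B2O3: 119.3·0.5660 = 67.52 pbw
  CaO: 69.80·0.3058 + 151.2·0.4739 = 93.00 pbw
LOI: 69.80·0.4773 + 119.3·0.4340 + 151.2·0.003000 + 183.3·0.3225 + 212.5·0.04950 + 80.46·0.4091 = 188.1 pbw
batch − LOI leaves glass = 816.6 − 188.1 = 628.5 pbw (consistent with Σ oxide mass)
wt %: oxide over glass, times 100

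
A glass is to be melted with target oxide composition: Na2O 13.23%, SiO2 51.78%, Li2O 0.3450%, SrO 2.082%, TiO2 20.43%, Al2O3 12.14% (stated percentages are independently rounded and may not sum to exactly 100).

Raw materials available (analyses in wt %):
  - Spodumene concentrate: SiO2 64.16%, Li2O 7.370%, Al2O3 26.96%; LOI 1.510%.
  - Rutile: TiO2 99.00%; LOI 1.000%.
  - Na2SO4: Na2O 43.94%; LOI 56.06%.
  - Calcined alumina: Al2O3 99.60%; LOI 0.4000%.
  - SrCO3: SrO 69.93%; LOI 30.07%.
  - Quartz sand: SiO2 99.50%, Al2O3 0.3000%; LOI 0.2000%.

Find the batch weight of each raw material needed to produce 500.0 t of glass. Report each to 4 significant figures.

The whole derivation maintains full precision throughout — values along the way are displayed with 4-significant-digit rounding between the steps — every reported figure receives exactly one rounding; all derived quantities (the totals, net glass mass, yield, six oxide percentages, ignition loss) are re-derived from the batch weights on 500.0 t of glass in full float precision, as set out in the question or the answer.
Oxide-by-oxide targets in 500.0 t glass:
  Na2O: 13.23% × 500.0 = 66.15 t
  SiO2: 51.78% × 500.0 = 258.9 t
  Li2O: 0.3450% × 500.0 = 1.725 t
  SrO: 2.082% × 500.0 = 10.41 t
  TiO2: 20.43% × 500.0 = 102.2 t
  Al2O3: 12.14% × 500.0 = 60.70 t
Per-oxide balance check working from each reported weight, relative to the basis at hand (each sum matches its target mass within answer rounding):
  Na2O: 150.5·0.4394 = 66.13 t (target 66.15 t)
  SiO2: 23.41·0.6416 + 245.1·0.9950 = 258.9 t (target 258.9 t)
  Li2O: 23.41·0.07370 = 1.725 t (target 1.725 t)
  SrO: 14.89·0.6993 = 10.41 t (target 10.41 t)
  TiO2: 103.2·0.9900 = 102.2 t (target 102.2 t)
  Al2O3: 23.41·0.2696 + 53.87·0.9960 + 245.1·0.003000 = 60.70 t (target 60.70 t)
Consistency of the glass mass: total charge less LOI = 500.0 t (the targets, summed, come to 500.0 t; with the basis standing at 500.0 t — a pure rounding effect).
Whole-batch sum: Σ batch = 591.0 t; LOI loss = Σ batch·LOI = 90.94 t; as yield: glass ÷ batch → 84.61%.

Batch per 500.0 t glass:
  Spodumene concentrate: 23.41 t
  Rutile: 103.2 t
  Na2SO4: 150.5 t
  Calcined alumina: 53.87 t
  SrCO3: 14.89 t
  Quartz sand: 245.1 t
Total batch = 591.0 t; LOI loss = 90.94 t; yield = 84.61%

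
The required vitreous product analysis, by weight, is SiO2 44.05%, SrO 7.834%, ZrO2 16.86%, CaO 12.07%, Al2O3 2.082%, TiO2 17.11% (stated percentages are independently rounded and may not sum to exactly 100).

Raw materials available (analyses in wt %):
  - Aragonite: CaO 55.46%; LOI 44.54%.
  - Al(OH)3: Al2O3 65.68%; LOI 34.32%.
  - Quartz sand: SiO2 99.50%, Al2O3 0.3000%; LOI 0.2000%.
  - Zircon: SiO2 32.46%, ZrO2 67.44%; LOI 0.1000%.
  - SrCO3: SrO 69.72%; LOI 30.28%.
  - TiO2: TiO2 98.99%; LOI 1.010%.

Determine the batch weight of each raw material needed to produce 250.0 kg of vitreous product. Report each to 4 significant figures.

Mid-chain values are printed, rounded to four significant digits, within the worked lines. Each numeric step carries full precision in every operation — each reported number carries a single rounding. The derived quantities are rebuilt from the weighed amounts at 250.0 kg of glass at full float precision (six oxide percentages, LOI, the yield, the totals, net glass mass), as given in the problem or answer text.
Oxide mass targets, per 250.0 kg vitreous product:
  SiO2: 44.05% × 250.0 = 110.1 kg
  SrO: 7.834% × 250.0 = 19.58 kg
  ZrO2: 16.86% × 250.0 = 42.15 kg
  CaO: 12.07% × 250.0 = 30.18 kg
  Al2O3: 2.082% × 250.0 = 5.205 kg
  TiO2: 17.11% × 250.0 = 42.78 kg
Sums-versus-targets review with the batch weights as given, relative to the basis at hand (delivered sums recover each target net of answer rounding effects):
  SiO2: 90.29·0.9950 + 62.50·0.3246 = 110.1 kg (target 110.1 kg)
  SrO: 28.09·0.6972 = 19.58 kg (target 19.58 kg)
  ZrO2: 62.50·0.6744 = 42.15 kg (target 42.15 kg)
  CaO: 54.41·0.5546 = 30.18 kg (target 30.18 kg)
  Al2O3: 7.512·0.6568 + 90.29·0.003000 = 5.205 kg (target 5.205 kg)
  TiO2: 43.21·0.9899 = 42.77 kg (target 42.78 kg)
Glass-mass closure: total charge less LOI = 250.0 kg (summing oxide targets gives 250.0 kg; basis as stated: 250.0 kg — a pure rounding effect).
Adding the batch up: Σ batch = 286.0 kg; LOI loss = Σ batch·LOI = 36.00 kg; yield, glass over the total, = 87.41%.

Batch per 250.0 kg vitreous product:
  Aragonite: 54.41 kg
  Al(OH)3: 7.512 kg
  Quartz sand: 90.29 kg
  Zircon: 62.50 kg
  SrCO3: 28.09 kg
  TiO2: 43.21 kg
Total batch = 286.0 kg; LOI loss = 36.00 kg; yield = 87.41%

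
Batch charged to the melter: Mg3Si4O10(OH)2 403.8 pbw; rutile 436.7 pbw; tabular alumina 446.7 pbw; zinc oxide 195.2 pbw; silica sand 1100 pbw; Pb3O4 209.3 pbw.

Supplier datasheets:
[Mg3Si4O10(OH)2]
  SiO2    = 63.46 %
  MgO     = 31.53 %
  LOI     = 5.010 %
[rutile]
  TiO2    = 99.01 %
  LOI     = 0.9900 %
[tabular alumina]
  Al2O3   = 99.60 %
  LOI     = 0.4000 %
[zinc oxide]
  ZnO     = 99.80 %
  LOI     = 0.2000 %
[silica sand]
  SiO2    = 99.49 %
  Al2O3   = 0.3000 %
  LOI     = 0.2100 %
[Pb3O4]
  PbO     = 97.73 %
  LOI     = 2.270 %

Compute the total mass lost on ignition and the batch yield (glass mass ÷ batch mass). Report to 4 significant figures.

In-progress results appear, rounded to 4 significant digits, within the worked lines — all arithmetic holds exact precision in every operation; a single rounding produces each reported result. All derived quantities (net glass mass, the six compositions, the totals, ignition loss, yield) are carried in full float precision from the batch weights at 2758 pbw of glass, as written in either problem or answer.
Ignition loss by material:
  Mg3Si4O10(OH)2: 403.8 × 0.05010 = 20.23 pbw
  rutile: 436.7 × 0.009900 = 4.323 pbw
  tabular alumina: 446.7 × 0.004000 = 1.787 pbw
  zinc oxide: 195.2 × 0.002000 = 0.3904 pbw
  silica sand: 1100 × 0.002100 = 2.310 pbw
  Pb3O4: 209.3 × 0.02270 = 4.751 pbw
Total LOI = 33.79 pbw
Glass = batch − LOI = 2792 − 33.79 = 2758 pbw

LOI loss = 33.79 pbw; glass = 2758 pbw; yield = 98.79%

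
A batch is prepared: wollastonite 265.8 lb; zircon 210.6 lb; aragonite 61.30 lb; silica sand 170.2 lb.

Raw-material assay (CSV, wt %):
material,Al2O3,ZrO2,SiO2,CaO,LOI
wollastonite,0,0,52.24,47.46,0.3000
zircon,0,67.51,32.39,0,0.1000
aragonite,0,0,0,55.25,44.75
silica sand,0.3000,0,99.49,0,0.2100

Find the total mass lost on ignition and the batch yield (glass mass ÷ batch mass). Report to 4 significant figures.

Each numeric step carries full float precision end to end. The intermediate values are shown, with 4-significant-figure rounding, within the worked lines — every reported number takes just one rounding; derived quantities are computed from the batch weights at 679.1 lb of glass in full float precision (the yield, four oxide percentages, LOI, totals, net glass mass) as given in either problem or answer.
Ignition loss by material:
  wollastonite: 265.8 × 0.003000 = 0.7974 lb
  zircon: 210.6 × 0.001000 = 0.2106 lb
  aragonite: 61.30 × 0.4475 = 27.43 lb
  silica sand: 170.2 × 0.002100 = 0.3574 lb
Total LOI = 28.80 lb
Glass = batch − LOI = 707.9 − 28.80 = 679.1 lb

LOI loss = 28.80 lb; glass = 679.1 lb; yield = 95.93%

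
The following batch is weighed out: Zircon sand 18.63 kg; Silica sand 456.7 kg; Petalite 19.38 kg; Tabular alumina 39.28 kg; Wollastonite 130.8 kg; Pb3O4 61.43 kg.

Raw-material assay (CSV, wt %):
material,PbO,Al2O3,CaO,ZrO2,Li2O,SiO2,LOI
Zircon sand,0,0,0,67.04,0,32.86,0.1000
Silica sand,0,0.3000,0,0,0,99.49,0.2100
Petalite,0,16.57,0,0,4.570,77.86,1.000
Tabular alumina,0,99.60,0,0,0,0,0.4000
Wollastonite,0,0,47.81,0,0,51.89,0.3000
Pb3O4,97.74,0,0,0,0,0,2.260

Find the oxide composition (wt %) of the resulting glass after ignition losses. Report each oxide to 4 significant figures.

Glass mass = 723.1 kg (batch 726.2 − LOI 3.109).
Composition: PbO 8.303%, Al2O3 6.044%, CaO 8.648%, ZrO2 1.727%, Li2O 0.1225%, SiO2 75.16%

Each numeric step carries exact precision from start to finish. Rounding to 4 significant figures applies to every working value as printed. A single rounding yields every reported result. The derived quantities, including totals, LOI, glass mass, six oxide percentages, the yield, are recomputed starting from the weights per 723.1 kg of glass at exact precision, exactly as printed in question or answer.
Per-oxide mass from batch:
  PbO: 61.43·0.9774 = 60.04 kg
  Al2O3: 456.7·0.003000 + 19.38·0.1657 + 39.28·0.9960 = 43.70 kg
  CaO: 130.8·0.4781 = 62.54 kg
  ZrO2: 18.63·0.6704 = 12.49 kg
  Li2O: 19.38·0.04570 = 0.8857 kg
  SiO2: 18.63·0.3286 + 456.7·0.9949 + 19.38·0.7786 + 130.8·0.5189 = 543.5 kg
LOI: 18.63·0.001000 + 456.7·0.002100 + 19.38·0.01000 + 39.28·0.004000 + 130.8·0.003000 + 61.43·0.02260 = 3.109 kg
batch − LOI leaves glass = 726.2 − 3.109 = 723.1 kg (consistent with Σ oxide mass)
each wt % is 100 × oxide ÷ glass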